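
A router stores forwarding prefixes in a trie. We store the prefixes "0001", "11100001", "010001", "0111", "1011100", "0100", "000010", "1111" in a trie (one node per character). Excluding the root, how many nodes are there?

Count nodes per top-level branch (shared prefixes stored once):
  '0'-branch (000010, 0001, 0100, 010001, 0111): 14 nodes
  '1'-branch (1011100, 11100001, 1111): 15 nodes
Sum: 29

29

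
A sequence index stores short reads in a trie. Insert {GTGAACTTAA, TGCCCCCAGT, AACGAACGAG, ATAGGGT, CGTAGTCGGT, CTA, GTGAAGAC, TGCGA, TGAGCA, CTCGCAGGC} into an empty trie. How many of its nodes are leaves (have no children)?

Leaves are exactly the stored words that no other stored word extends.
Those words: "AACGAACGAG", "ATAGGGT", "CGTAGTCGGT", "CTA", "CTCGCAGGC", "GTGAACTTAA", "GTGAAGAC", "TGAGCA", "TGCCCCCAGT", "TGCGA"
Leaf count: 10

10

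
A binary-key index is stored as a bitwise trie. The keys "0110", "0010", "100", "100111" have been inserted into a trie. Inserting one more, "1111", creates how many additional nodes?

The longest prefix of "1111" already in the trie is "1" (length 1).
So 4 − 1 = 3 new nodes.

3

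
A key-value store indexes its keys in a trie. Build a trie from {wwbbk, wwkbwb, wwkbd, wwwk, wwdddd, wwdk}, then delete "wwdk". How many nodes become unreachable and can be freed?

1

After clearing the end-marker at "wwdk", prune upward until reaching a node still needed by another word.
The suffix "k" (1 node) is used only by "wwdk"; the node for "wwd" still has the child "d", so pruning stops there.
Nodes removed: 1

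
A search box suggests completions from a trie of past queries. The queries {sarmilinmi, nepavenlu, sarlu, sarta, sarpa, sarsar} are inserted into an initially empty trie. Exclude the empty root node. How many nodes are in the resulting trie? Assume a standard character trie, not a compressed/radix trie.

Insert word by word; a character creates a node only if that edge doesn't already exist:
  "sarmilinmi" → 10 new (s, a, r, m, i, l, i, n, m, i)
  "nepavenlu" → 9 new (n, e, p, a, v, e, n, l, u)
  "sarlu" → prefix "sar" already present; 2 new (l, u)
  "sarta" → prefix "sar" already present; 2 new (t, a)
  "sarpa" → prefix "sar" already present; 2 new (p, a)
  "sarsar" → prefix "sar" already present; 3 new (s, a, r)
Total nodes = 10 + 9 + 2 + 2 + 2 + 3 = 28

28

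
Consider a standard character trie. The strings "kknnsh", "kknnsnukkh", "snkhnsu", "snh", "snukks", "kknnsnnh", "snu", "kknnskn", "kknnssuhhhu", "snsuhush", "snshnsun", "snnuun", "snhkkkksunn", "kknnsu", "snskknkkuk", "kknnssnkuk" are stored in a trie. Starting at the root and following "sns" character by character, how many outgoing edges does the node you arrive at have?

3

Follow the path "sns" to its node, then look at its outgoing edges.
Characters that immediately follow "sns" among the stored strings: {h, k, u}.
That node has 3 child edges.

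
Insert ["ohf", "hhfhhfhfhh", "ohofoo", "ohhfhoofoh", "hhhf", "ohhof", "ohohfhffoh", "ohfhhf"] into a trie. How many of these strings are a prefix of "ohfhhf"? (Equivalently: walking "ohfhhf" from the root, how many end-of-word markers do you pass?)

2

Traverse "ohfhhf" character by character; count nodes along the way that are marked as word ends.
Prefixes of the query that are stored words: "ohf", "ohfhhf"
Count: 2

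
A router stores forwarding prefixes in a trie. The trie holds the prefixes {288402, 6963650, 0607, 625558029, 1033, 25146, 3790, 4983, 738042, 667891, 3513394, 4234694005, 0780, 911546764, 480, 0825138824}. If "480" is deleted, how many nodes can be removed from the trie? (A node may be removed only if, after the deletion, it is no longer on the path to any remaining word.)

A node on "480"'s path can go only if nothing else ends at it or branches off below it.
The suffix "80" (2 nodes) is used only by "480"; the node for "4" still has the child "9", so pruning stops there.
Nodes removed: 2

2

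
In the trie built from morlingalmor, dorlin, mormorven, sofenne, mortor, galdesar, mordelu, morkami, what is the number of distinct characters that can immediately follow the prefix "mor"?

5

Follow the path "mor" to its node, then look at its outgoing edges.
Characters that immediately follow "mor" among the stored strings: {d, k, l, m, t}.
That node has 5 child edges.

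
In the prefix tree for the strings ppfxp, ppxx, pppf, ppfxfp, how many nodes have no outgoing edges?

4

Leaves are exactly the stored words that no other stored word extends.
Those words: "ppfxfp", "ppfxp", "pppf", "ppxx"
Leaf count: 4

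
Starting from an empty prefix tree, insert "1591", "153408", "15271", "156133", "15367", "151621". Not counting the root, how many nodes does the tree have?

Count nodes per top-level branch (shared prefixes stored once):
  '1'-branch (151621, 15271, 153408, 15367, 156133, 1591): 21 nodes
Sum: 21

21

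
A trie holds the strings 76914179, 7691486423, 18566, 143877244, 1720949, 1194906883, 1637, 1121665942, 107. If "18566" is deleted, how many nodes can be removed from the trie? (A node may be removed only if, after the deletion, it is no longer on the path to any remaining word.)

After clearing the end-marker at "18566", prune upward until reaching a node still needed by another word.
The suffix "8566" (4 nodes) is used only by "18566"; the node for "1" still has the child "4", so pruning stops there.
Nodes removed: 4

4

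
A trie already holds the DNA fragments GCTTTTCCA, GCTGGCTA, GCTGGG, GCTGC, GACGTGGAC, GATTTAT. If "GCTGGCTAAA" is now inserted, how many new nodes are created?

2

The longest prefix of "GCTGGCTAAA" already in the trie is "GCTGGCTA" (length 8).
So 10 − 8 = 2 new nodes.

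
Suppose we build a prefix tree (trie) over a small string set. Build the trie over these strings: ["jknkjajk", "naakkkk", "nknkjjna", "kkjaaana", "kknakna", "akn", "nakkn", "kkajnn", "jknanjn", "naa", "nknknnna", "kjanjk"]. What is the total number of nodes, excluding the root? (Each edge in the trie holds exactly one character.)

58

For each word, the new-node count is its length minus the longest prefix already in the trie:
  "jknkjajk" → 8 new (j, k, n, k, j, a, j, k)
  "naakkkk" → 7 new (n, a, a, k, k, k, k)
  "nknkjjna" → prefix "n" already present; 7 new (k, n, k, j, j, n, a)
  "kkjaaana" → 8 new (k, k, j, a, a, a, n, a)
  "kknakna" → prefix "kk" already present; 5 new (n, a, k, n, a)
  "akn" → 3 new (a, k, n)
  "nakkn" → prefix "na" already present; 3 new (k, k, n)
  "kkajnn" → prefix "kk" already present; 4 new (a, j, n, n)
  "jknanjn" → prefix "jkn" already present; 4 new (a, n, j, n)
  "naa" → prefix "naa" already present; 0 new (none)
  "nknknnna" → prefix "nknk" already present; 4 new (n, n, n, a)
  "kjanjk" → prefix "k" already present; 5 new (j, a, n, j, k)
Total nodes = 8 + 7 + 7 + 8 + 5 + 3 + 3 + 4 + 4 + 0 + 4 + 5 = 58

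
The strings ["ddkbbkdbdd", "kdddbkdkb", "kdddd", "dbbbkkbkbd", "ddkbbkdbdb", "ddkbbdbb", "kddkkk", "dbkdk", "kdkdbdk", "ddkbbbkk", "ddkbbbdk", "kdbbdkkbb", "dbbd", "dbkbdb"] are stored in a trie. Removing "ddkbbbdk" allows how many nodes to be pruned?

2

After clearing the end-marker at "ddkbbbdk", prune upward until reaching a node still needed by another word.
The suffix "dk" (2 nodes) is used only by "ddkbbbdk"; the node for "ddkbbb" still has the child "k", so pruning stops there.
Nodes removed: 2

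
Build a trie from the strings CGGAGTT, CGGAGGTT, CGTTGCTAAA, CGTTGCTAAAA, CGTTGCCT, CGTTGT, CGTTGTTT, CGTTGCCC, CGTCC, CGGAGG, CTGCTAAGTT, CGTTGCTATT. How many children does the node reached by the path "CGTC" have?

1

The children of the "CGTC" node are the distinct next characters among strings starting with "CGTC".
Characters that immediately follow "CGTC" among the stored strings: {C}.
That node has 1 child edge.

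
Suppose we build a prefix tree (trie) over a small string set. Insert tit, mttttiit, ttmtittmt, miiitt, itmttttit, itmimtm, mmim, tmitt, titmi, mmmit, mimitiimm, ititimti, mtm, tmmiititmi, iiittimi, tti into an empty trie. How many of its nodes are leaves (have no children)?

Leaves are exactly the stored words that no other stored word extends.
Those words: "iiittimi", "ititimti", "itmimtm", "itmttttit", "miiitt", "mimitiimm", "mmim", "mmmit", "mtm", "mttttiit", "titmi", "tmitt", "tmmiititmi", "tti", "ttmtittmt"
Leaf count: 15

15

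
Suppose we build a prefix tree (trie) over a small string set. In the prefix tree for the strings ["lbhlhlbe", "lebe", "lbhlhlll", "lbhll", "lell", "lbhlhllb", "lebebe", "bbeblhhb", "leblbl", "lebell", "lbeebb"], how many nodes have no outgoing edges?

10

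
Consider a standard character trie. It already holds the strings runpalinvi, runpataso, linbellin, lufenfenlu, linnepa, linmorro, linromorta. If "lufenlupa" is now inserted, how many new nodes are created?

The longest prefix of "lufenlupa" already in the trie is "lufen" (length 5).
New nodes needed: |"lufenlupa"| − 5 = 9 − 5 = 4.

4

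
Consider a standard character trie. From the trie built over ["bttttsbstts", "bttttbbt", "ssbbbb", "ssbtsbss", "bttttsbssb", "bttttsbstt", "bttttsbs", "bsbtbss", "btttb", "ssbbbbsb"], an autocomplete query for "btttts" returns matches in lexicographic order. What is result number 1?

bttttsbs

Words with prefix "btttts", in lexicographic order: "bttttsbs", "bttttsbssb", "bttttsbstt", "bttttsbstts"
Position 1: bttttsbs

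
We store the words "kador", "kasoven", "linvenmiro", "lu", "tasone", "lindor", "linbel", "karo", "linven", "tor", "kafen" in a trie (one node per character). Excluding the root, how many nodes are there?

40

Trace insertions, counting only characters that open a new branch:
  "kador" → 5 new (k, a, d, o, r)
  "kasoven" → prefix "ka" already present; 5 new (s, o, v, e, n)
  "linvenmiro" → 10 new (l, i, n, v, e, n, m, i, r, o)
  "lu" → prefix "l" already present; 1 new (u)
  "tasone" → 6 new (t, a, s, o, n, e)
  "lindor" → prefix "lin" already present; 3 new (d, o, r)
  "linbel" → prefix "lin" already present; 3 new (b, e, l)
  "karo" → prefix "ka" already present; 2 new (r, o)
  "linven" → prefix "linven" already present; 0 new (none)
  "tor" → prefix "t" already present; 2 new (o, r)
  "kafen" → prefix "ka" already present; 3 new (f, e, n)
Total nodes = 5 + 5 + 10 + 1 + 6 + 3 + 3 + 2 + 0 + 2 + 3 = 40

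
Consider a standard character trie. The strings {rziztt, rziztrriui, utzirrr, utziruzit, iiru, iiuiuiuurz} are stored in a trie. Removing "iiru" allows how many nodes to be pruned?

2

After clearing the end-marker at "iiru", prune upward until reaching a node still needed by another word.
The suffix "ru" (2 nodes) is used only by "iiru"; the node for "ii" still has the child "u", so pruning stops there.
Nodes removed: 2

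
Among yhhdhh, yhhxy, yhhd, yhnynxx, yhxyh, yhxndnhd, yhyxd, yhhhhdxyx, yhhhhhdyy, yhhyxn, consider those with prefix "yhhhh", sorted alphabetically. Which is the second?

yhhhhhdyy

DFS of the "yhhhh" subtree visits, in order: "yhhhhdxyx", "yhhhhhdyy"
Position 2: yhhhhhdyy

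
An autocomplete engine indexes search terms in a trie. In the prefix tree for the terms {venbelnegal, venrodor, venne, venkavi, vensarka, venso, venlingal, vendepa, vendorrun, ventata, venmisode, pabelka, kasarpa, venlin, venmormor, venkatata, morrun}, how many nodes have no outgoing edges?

A leaf is a node with no children — equivalently, the end of a word that is not a proper prefix of any other stored word.
Those words: "kasarpa", "morrun", "pabelka", "venbelnegal", "vendepa", "vendorrun", "venkatata", "venkavi", "venlingal", "venmisode", "venmormor", "venne", "venrodor", "vensarka", "venso", "ventata"
Leaf count: 16

16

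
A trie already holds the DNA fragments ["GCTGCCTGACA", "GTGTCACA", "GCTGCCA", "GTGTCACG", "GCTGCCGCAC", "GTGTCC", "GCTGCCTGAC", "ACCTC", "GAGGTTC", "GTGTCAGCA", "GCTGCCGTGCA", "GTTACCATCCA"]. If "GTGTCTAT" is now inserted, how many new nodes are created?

The longest prefix of "GTGTCTAT" already in the trie is "GTGTC" (length 5).
New nodes needed: |"GTGTCTAT"| − 5 = 8 − 5 = 3.

3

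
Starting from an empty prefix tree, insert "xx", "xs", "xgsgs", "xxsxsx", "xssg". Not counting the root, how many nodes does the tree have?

13

Trie structure (* marks end of a word):
(root)
└─ x
   ├─ g
   │  └─ s
   │     └─ g
   │        └─ s *
   ├─ s *
   │  └─ s
   │     └─ g *
   └─ x *
      └─ s
         └─ x
            └─ s
               └─ x *
Counting every labelled node above: 13.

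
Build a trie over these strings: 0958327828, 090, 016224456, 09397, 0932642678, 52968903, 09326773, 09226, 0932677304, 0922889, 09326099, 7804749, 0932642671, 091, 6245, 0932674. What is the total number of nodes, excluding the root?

Trace insertions, counting only characters that open a new branch:
  "0958327828" → 10 new (0, 9, 5, 8, 3, 2, 7, 8, 2, 8)
  "090" → prefix "09" already present; 1 new (0)
  "016224456" → prefix "0" already present; 8 new (1, 6, 2, 2, 4, 4, 5, 6)
  "09397" → prefix "09" already present; 3 new (3, 9, 7)
  "0932642678" → prefix "093" already present; 7 new (2, 6, 4, 2, 6, 7, 8)
  "52968903" → 8 new (5, 2, 9, 6, 8, 9, 0, 3)
  "09326773" → prefix "09326" already present; 3 new (7, 7, 3)
  "09226" → prefix "09" already present; 3 new (2, 2, 6)
  "0932677304" → prefix "09326773" already present; 2 new (0, 4)
  "0922889" → prefix "0922" already present; 3 new (8, 8, 9)
  "09326099" → prefix "09326" already present; 3 new (0, 9, 9)
  "7804749" → 7 new (7, 8, 0, 4, 7, 4, 9)
  "0932642671" → prefix "093264267" already present; 1 new (1)
  "091" → prefix "09" already present; 1 new (1)
  "6245" → 4 new (6, 2, 4, 5)
  "0932674" → prefix "093267" already present; 1 new (4)
Total nodes = 10 + 1 + 8 + 3 + 7 + 8 + 3 + 3 + 2 + 3 + 3 + 7 + 1 + 1 + 4 + 1 = 65

65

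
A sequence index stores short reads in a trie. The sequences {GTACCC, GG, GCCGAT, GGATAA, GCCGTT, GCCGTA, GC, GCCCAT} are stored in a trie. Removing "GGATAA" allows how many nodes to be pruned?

4

After clearing the end-marker at "GGATAA", prune upward until reaching a node still needed by another word.
The suffix "ATAA" (4 nodes) is used only by "GGATAA"; "GG" is itself a stored word, so pruning stops there.
Nodes removed: 4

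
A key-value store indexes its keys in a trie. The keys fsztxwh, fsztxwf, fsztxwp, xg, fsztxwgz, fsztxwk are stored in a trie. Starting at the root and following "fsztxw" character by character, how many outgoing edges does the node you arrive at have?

Walk "fsztxw" from the root, arriving at one node.
Characters that immediately follow "fsztxw" among the stored strings: {f, g, h, k, p}.
That node has 5 child edges.

5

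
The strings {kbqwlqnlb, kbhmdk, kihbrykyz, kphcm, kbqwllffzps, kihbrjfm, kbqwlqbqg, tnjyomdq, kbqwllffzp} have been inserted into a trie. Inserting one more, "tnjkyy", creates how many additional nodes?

Walking "tnjkyy" from the root, the first 3 characters ("tnj") follow existing edges; "k" is the first miss.
So 6 − 3 = 3 new nodes.

3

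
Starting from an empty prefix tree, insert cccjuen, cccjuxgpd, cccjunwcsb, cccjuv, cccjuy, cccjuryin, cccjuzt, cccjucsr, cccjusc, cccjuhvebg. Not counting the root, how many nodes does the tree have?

Trie structure (* marks end of a word):
(root)
└─ c
   └─ c
      └─ c
         └─ j
            └─ u
               ├─ c
               │  └─ s
               │     └─ r *
               ├─ e
               │  └─ n *
               ├─ h
               │  └─ v
               │     └─ e
               │        └─ b
               │           └─ g *
               ├─ n
               │  └─ w
               │     └─ c
               │        └─ s
               │           └─ b *
               ├─ r
               │  └─ y
               │     └─ i
               │        └─ n *
               ├─ s
               │  └─ c *
               ├─ v *
               ├─ x
               │  └─ g
               │     └─ p
               │        └─ d *
               ├─ y *
               └─ z
                  └─ t *
Counting every labelled node above: 34.

34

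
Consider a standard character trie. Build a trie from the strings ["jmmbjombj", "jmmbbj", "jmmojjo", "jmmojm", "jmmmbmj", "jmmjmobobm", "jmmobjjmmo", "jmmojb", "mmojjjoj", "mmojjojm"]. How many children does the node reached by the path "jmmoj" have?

The children of the "jmmoj" node are the distinct next characters among strings starting with "jmmoj".
Characters that immediately follow "jmmoj" among the stored strings: {b, j, m}.
That node has 3 child edges.

3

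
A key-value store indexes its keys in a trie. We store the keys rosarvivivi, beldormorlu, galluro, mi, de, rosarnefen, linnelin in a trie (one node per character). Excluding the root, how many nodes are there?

For each word, the new-node count is its length minus the longest prefix already in the trie:
  "rosarvivivi" → 11 new (r, o, s, a, r, v, i, v, i, v, i)
  "beldormorlu" → 11 new (b, e, l, d, o, r, m, o, r, l, u)
  "galluro" → 7 new (g, a, l, l, u, r, o)
  "mi" → 2 new (m, i)
  "de" → 2 new (d, e)
  "rosarnefen" → prefix "rosar" already present; 5 new (n, e, f, e, n)
  "linnelin" → 8 new (l, i, n, n, e, l, i, n)
Total nodes = 11 + 11 + 7 + 2 + 2 + 5 + 8 = 46

46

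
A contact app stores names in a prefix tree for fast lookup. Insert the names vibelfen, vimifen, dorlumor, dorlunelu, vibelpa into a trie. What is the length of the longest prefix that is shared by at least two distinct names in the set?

Equivalently: take the maximum, over all pairs, of their longest common prefix length.
"dorlumor" and "dorlunelu" agree on "dorlu" (5 characters) before diverging; nothing deeper is shared.
Longest shared-prefix length: 5

5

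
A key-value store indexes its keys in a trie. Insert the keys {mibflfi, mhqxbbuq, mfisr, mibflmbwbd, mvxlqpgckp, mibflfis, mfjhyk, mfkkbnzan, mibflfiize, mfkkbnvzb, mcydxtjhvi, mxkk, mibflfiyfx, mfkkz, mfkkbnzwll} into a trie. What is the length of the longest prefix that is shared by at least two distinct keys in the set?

Equivalently: take the maximum, over all pairs, of their longest common prefix length.
e.g. "mfkkbnzan" and "mfkkbnzwll" share the prefix "mfkkbnz" of length 7; no pair shares a longer one.
Longest shared-prefix length: 7

7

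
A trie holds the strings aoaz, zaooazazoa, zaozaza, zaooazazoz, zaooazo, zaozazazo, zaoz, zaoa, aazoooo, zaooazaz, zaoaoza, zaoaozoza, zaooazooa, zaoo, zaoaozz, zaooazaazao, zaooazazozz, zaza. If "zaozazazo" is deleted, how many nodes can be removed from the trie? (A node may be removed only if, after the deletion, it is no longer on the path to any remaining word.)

2

After clearing the end-marker at "zaozazazo", prune upward until reaching a node still needed by another word.
The suffix "zo" (2 nodes) is used only by "zaozazazo"; "zaozaza" is itself a stored word, so pruning stops there.
Nodes removed: 2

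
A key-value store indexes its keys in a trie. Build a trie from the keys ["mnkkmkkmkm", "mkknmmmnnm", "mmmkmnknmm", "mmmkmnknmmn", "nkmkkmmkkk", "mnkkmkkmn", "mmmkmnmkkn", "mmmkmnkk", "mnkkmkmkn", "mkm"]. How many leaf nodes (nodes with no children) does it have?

9

Leaves are exactly the stored words that no other stored word extends.
Those words: "mkknmmmnnm", "mkm", "mmmkmnkk", "mmmkmnknmmn", "mmmkmnmkkn", "mnkkmkkmkm", "mnkkmkkmn", "mnkkmkmkn", "nkmkkmmkkk"
Leaf count: 9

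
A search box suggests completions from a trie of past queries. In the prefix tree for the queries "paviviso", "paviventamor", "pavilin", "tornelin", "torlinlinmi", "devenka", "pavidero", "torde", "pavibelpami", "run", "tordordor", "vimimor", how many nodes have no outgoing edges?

A leaf is a node with no children — equivalently, the end of a word that is not a proper prefix of any other stored word.
Those words: "devenka", "pavibelpami", "pavidero", "pavilin", "paviventamor", "paviviso", "run", "torde", "tordordor", "torlinlinmi", "tornelin", "vimimor"
Leaf count: 12

12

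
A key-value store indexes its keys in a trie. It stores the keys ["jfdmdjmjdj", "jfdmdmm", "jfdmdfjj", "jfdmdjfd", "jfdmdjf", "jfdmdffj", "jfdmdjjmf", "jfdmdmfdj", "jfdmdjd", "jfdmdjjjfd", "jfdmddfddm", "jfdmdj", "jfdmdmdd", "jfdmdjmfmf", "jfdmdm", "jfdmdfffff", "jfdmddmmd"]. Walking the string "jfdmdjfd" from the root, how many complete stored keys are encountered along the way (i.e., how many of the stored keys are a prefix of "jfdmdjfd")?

Check each prefix of "jfdmdjfd" against the stored set — each match is an end-marker on the path.
Prefixes of the query that are stored words: "jfdmdj", "jfdmdjf", "jfdmdjfd"
Count: 3

3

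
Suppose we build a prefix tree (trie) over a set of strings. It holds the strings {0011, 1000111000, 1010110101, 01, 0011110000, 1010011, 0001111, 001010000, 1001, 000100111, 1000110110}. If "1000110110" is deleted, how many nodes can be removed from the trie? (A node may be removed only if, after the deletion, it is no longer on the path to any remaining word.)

Walk "1000110110" from the leaf back toward the root, removing each node that no remaining word uses.
The suffix "0110" (4 nodes) is used only by "1000110110"; the node for "100011" still has the child "1", so pruning stops there.
Nodes removed: 4

4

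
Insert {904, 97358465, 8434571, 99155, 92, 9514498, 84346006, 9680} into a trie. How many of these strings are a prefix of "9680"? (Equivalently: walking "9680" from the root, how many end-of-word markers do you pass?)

Walk "9680" from the root; an end-of-word marker is hit whenever a stored word is a prefix of "9680".
Prefixes of the query that are stored words: "9680"
Count: 1

1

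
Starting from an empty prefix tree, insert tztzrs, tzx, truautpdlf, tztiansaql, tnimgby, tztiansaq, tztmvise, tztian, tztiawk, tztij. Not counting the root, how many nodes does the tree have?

Trie structure (* marks end of a word):
(root)
└─ t
   ├─ n
   │  └─ i
   │     └─ m
   │        └─ g
   │           └─ b
   │              └─ y *
   ├─ r
   │  └─ u
   │     └─ a
   │        └─ u
   │           └─ t
   │              └─ p
   │                 └─ d
   │                    └─ l
   │                       └─ f *
   └─ z
      ├─ t
      │  ├─ i
      │  │  ├─ a
      │  │  │  ├─ n *
      │  │  │  │  └─ s
      │  │  │  │     └─ a
      │  │  │  │        └─ q *
      │  │  │  │           └─ l *
      │  │  │  └─ w
      │  │  │     └─ k *
      │  │  └─ j *
      │  ├─ m
      │  │  └─ v
      │  │     └─ i
      │  │        └─ s
      │  │           └─ e *
      │  └─ z
      │     └─ r
      │        └─ s *
      └─ x *
Counting every labelled node above: 37.

37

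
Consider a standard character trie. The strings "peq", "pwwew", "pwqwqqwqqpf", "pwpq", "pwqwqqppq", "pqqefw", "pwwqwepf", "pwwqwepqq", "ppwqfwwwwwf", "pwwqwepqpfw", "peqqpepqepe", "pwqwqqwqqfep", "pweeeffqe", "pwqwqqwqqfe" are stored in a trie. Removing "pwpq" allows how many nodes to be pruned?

2

After clearing the end-marker at "pwpq", prune upward until reaching a node still needed by another word.
The suffix "pq" (2 nodes) is used only by "pwpq"; the node for "pw" still has the child "w", so pruning stops there.
Nodes removed: 2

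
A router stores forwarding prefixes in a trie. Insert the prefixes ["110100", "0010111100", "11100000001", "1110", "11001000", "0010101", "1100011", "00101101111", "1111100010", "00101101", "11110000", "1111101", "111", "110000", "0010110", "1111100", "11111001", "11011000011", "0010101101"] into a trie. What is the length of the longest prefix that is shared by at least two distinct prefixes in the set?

8

Equivalently: take the maximum, over all pairs, of their longest common prefix length.
"00101101" and "00101101111" agree on "00101101" (8 characters) before diverging; nothing deeper is shared.
Longest shared-prefix length: 8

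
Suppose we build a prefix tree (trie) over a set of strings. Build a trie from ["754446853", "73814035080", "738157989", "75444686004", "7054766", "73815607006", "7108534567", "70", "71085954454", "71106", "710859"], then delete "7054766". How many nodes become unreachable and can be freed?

5

Walk "7054766" from the leaf back toward the root, removing each node that no remaining word uses.
The suffix "54766" (5 nodes) is used only by "7054766"; "70" is itself a stored word, so pruning stops there.
Nodes removed: 5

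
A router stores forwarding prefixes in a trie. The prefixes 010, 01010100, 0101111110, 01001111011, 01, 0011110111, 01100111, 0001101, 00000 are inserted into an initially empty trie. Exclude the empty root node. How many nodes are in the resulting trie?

Insert word by word; a character creates a node only if that edge doesn't already exist:
  "010" → 3 new (0, 1, 0)
  "01010100" → prefix "010" already present; 5 new (1, 0, 1, 0, 0)
  "0101111110" → prefix "0101" already present; 6 new (1, 1, 1, 1, 1, 0)
  "01001111011" → prefix "010" already present; 8 new (0, 1, 1, 1, 1, 0, 1, 1)
  "01" → prefix "01" already present; 0 new (none)
  "0011110111" → prefix "0" already present; 9 new (0, 1, 1, 1, 1, 0, 1, 1, 1)
  "01100111" → prefix "01" already present; 6 new (1, 0, 0, 1, 1, 1)
  "0001101" → prefix "00" already present; 5 new (0, 1, 1, 0, 1)
  "00000" → prefix "000" already present; 2 new (0, 0)
Total nodes = 3 + 5 + 6 + 8 + 0 + 9 + 6 + 5 + 2 = 44

44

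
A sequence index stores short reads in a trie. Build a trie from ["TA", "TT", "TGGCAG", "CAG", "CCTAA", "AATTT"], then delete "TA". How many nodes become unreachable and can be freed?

Walk "TA" from the leaf back toward the root, removing each node that no remaining word uses.
The suffix "A" (1 node) is used only by "TA"; the node for "T" still has the child "T", so pruning stops there.
Nodes removed: 1

1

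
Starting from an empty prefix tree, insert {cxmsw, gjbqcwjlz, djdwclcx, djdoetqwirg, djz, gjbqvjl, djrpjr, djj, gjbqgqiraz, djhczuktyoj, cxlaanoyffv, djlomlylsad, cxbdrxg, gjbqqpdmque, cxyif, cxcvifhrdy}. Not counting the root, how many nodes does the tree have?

95

Trace insertions, counting only characters that open a new branch:
  "cxmsw" → 5 new (c, x, m, s, w)
  "gjbqcwjlz" → 9 new (g, j, b, q, c, w, j, l, z)
  "djdwclcx" → 8 new (d, j, d, w, c, l, c, x)
  "djdoetqwirg" → prefix "djd" already present; 8 new (o, e, t, q, w, i, r, g)
  "djz" → prefix "dj" already present; 1 new (z)
  "gjbqvjl" → prefix "gjbq" already present; 3 new (v, j, l)
  "djrpjr" → prefix "dj" already present; 4 new (r, p, j, r)
  "djj" → prefix "dj" already present; 1 new (j)
  "gjbqgqiraz" → prefix "gjbq" already present; 6 new (g, q, i, r, a, z)
  "djhczuktyoj" → prefix "dj" already present; 9 new (h, c, z, u, k, t, y, o, j)
  "cxlaanoyffv" → prefix "cx" already present; 9 new (l, a, a, n, o, y, f, f, v)
  "djlomlylsad" → prefix "dj" already present; 9 new (l, o, m, l, y, l, s, a, d)
  "cxbdrxg" → prefix "cx" already present; 5 new (b, d, r, x, g)
  "gjbqqpdmque" → prefix "gjbq" already present; 7 new (q, p, d, m, q, u, e)
  "cxyif" → prefix "cx" already present; 3 new (y, i, f)
  "cxcvifhrdy" → prefix "cx" already present; 8 new (c, v, i, f, h, r, d, y)
Total nodes = 5 + 9 + 8 + 8 + 1 + 3 + 4 + 1 + 6 + 9 + 9 + 9 + 5 + 7 + 3 + 8 = 95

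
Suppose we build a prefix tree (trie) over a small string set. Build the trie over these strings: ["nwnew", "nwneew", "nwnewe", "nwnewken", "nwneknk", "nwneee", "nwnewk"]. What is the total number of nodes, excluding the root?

Count nodes per top-level branch (shared prefixes stored once):
  'n'-branch (nwneee, nwneew, nwneknk, nwnew, nwnewe, nwnewk, nwnewken): 15 nodes
Sum: 15

15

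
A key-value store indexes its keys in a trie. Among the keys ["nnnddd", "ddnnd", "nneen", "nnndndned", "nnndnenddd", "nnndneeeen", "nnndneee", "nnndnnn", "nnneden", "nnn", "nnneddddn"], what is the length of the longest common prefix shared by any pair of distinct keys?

The deepest shared node is where two words last agree before diverging.
"nnndneee" and "nnndneeeen" agree on "nnndneee" (8 characters) before diverging; nothing deeper is shared.
Longest shared-prefix length: 8

8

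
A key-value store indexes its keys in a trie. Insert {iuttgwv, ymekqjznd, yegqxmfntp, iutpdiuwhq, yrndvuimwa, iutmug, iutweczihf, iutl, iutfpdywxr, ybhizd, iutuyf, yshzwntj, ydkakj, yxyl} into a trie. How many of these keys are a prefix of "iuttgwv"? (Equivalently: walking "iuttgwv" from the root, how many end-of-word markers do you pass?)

1

Traverse "iuttgwv" character by character; count nodes along the way that are marked as word ends.
Prefixes of the query that are stored words: "iuttgwv"
Count: 1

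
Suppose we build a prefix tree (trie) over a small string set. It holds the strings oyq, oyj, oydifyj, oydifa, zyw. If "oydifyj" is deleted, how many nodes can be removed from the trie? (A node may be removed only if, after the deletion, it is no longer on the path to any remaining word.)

After clearing the end-marker at "oydifyj", prune upward until reaching a node still needed by another word.
The suffix "yj" (2 nodes) is used only by "oydifyj"; the node for "oydif" still has the child "a", so pruning stops there.
Nodes removed: 2

2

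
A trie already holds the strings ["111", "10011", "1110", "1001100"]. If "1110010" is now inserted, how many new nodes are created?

3

The longest prefix of "1110010" already in the trie is "1110" (length 4).
Each of the 3 remaining characters creates one node.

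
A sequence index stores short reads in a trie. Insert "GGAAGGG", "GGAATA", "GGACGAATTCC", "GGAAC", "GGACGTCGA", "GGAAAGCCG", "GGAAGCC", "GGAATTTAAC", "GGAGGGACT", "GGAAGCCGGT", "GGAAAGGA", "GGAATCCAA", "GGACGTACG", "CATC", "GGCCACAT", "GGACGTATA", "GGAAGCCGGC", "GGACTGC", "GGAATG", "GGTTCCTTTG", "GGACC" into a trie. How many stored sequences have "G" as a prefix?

20

Walk to "G"; the words in its subtree are exactly those with that prefix.
Words under "G": GGAAAGCCG, GGAAAGGA, GGAAC, GGAAGCC, GGAAGCCGGC, GGAAGCCGGT, GGAAGGG, GGAATA, GGAATCCAA, GGAATG, GGAATTTAAC, GGACC, GGACGAATTCC, GGACGTACG, GGACGTATA, GGACGTCGA, GGACTGC, GGAGGGACT, GGCCACAT, GGTTCCTTTG
Count: 20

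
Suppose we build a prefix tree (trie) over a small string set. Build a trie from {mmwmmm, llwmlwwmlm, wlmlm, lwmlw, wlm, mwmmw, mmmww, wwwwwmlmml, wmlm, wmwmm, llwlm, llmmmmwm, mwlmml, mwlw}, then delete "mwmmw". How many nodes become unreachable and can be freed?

After clearing the end-marker at "mwmmw", prune upward until reaching a node still needed by another word.
The suffix "mmw" (3 nodes) is used only by "mwmmw"; the node for "mw" still has the child "l", so pruning stops there.
Nodes removed: 3

3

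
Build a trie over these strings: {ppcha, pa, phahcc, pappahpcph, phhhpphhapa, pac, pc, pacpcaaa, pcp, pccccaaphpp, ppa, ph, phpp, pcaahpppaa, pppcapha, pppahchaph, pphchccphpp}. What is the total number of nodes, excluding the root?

78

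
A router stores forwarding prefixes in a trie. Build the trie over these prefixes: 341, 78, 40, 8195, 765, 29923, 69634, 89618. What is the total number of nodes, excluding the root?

Count nodes per top-level branch (shared prefixes stored once):
  '2'-branch (29923): 5 nodes
  '3'-branch (341): 3 nodes
  '4'-branch (40): 2 nodes
  '6'-branch (69634): 5 nodes
  '7'-branch (765, 78): 4 nodes
  '8'-branch (8195, 89618): 8 nodes
Sum: 27

27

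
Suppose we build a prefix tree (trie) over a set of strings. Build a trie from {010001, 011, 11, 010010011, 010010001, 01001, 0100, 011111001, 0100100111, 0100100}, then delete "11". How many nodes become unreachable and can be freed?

2

Walk "11" from the leaf back toward the root, removing each node that no remaining word uses.
No other word shares any prefix with "11", so all 2 of its nodes go.
Nodes removed: 2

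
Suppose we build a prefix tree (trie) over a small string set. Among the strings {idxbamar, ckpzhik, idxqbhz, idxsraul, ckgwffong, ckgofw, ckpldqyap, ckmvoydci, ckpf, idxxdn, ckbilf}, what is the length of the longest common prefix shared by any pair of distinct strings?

3

The deepest shared node is where two words last agree before diverging.
e.g. "ckgofw" and "ckgwffong" share the prefix "ckg" of length 3; no pair shares a longer one.
Longest shared-prefix length: 3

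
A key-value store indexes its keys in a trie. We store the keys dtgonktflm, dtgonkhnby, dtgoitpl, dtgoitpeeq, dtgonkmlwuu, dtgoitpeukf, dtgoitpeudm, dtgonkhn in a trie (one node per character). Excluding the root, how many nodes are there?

31

For each word, the new-node count is its length minus the longest prefix already in the trie:
  "dtgonktflm" → 10 new (d, t, g, o, n, k, t, f, l, m)
  "dtgonkhnby" → prefix "dtgonk" already present; 4 new (h, n, b, y)
  "dtgoitpl" → prefix "dtgo" already present; 4 new (i, t, p, l)
  "dtgoitpeeq" → prefix "dtgoitp" already present; 3 new (e, e, q)
  "dtgonkmlwuu" → prefix "dtgonk" already present; 5 new (m, l, w, u, u)
  "dtgoitpeukf" → prefix "dtgoitpe" already present; 3 new (u, k, f)
  "dtgoitpeudm" → prefix "dtgoitpeu" already present; 2 new (d, m)
  "dtgonkhn" → prefix "dtgonkhn" already present; 0 new (none)
Total nodes = 10 + 4 + 4 + 3 + 5 + 3 + 2 + 0 = 31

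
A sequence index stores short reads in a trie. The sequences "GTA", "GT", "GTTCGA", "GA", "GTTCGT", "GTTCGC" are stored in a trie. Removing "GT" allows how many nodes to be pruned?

A node on "GT"'s path can go only if nothing else ends at it or branches off below it.
Every node on "GT" is still needed (e.g. by "GTA"), so nothing is freed.
Nodes removed: 0

0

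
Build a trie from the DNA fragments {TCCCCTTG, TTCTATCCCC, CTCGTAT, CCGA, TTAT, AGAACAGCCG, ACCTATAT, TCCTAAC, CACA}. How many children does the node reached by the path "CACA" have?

Walk "CACA" from the root, arriving at one node.
No stored string extends past "CACA".
That node has 0 child edges.

0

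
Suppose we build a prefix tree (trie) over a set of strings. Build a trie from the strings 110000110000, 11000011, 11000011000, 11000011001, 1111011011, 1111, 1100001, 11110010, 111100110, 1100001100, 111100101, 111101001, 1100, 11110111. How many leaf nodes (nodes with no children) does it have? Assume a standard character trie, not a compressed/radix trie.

A leaf is a node with no children — equivalently, the end of a word that is not a proper prefix of any other stored word.
Those words: "110000110000", "11000011001", "111100101", "111100110", "111101001", "1111011011", "11110111"
Leaf count: 7

7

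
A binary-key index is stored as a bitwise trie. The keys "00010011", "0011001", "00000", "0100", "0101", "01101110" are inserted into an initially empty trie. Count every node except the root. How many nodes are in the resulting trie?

Count nodes per top-level branch (shared prefixes stored once):
  '0'-branch (00000, 00010011, 0011001, 0100, 0101, 01101110): 25 nodes
Sum: 25

25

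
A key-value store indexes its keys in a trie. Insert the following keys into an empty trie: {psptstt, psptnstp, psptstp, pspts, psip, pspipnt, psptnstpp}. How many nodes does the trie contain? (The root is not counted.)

Trace insertions, counting only characters that open a new branch:
  "psptstt" → 7 new (p, s, p, t, s, t, t)
  "psptnstp" → prefix "pspt" already present; 4 new (n, s, t, p)
  "psptstp" → prefix "psptst" already present; 1 new (p)
  "pspts" → prefix "pspts" already present; 0 new (none)
  "psip" → prefix "ps" already present; 2 new (i, p)
  "pspipnt" → prefix "psp" already present; 4 new (i, p, n, t)
  "psptnstpp" → prefix "psptnstp" already present; 1 new (p)
Total nodes = 7 + 4 + 1 + 0 + 2 + 4 + 1 = 19

19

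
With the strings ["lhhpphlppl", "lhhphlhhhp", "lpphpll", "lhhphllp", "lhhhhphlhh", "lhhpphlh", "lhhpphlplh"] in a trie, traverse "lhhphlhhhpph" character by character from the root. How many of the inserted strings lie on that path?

Walk "lhhphlhhhpph" from the root; an end-of-word marker is hit whenever a stored word is a prefix of "lhhphlhhhpph".
Prefixes of the query that are stored words: "lhhphlhhhp"
Count: 1

1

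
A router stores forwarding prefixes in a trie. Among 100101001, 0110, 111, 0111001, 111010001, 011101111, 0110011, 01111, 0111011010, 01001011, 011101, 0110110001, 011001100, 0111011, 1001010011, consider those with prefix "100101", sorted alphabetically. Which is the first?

100101001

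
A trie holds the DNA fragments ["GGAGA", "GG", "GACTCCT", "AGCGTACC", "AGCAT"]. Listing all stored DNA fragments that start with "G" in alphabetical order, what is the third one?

DFS of the "G" subtree visits, in order: "GACTCCT", "GG", "GGAGA"
The 3rd is GGAGA.

GGAGA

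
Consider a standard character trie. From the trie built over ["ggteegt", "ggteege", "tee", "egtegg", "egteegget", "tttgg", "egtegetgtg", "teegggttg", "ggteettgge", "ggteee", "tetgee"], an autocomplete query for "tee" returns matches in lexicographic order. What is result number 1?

tee

Words with prefix "tee", in lexicographic order: "tee", "teegggttg"
The 1st is tee.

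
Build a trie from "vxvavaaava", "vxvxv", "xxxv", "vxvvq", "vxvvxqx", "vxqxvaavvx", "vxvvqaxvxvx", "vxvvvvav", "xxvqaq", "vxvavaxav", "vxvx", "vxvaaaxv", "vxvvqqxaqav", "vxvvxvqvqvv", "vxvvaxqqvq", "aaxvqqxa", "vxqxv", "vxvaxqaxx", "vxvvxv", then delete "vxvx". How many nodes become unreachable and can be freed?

0

A node on "vxvx"'s path can go only if nothing else ends at it or branches off below it.
Every node on "vxvx" is still needed (e.g. by "vxvxv"), so nothing is freed.
Nodes removed: 0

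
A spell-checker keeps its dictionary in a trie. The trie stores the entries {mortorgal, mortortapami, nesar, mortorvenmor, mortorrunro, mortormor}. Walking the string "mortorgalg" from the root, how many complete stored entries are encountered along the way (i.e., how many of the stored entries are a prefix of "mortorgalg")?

Walk "mortorgalg" from the root; an end-of-word marker is hit whenever a stored word is a prefix of "mortorgalg".
Prefixes of the query that are stored words: "mortorgal"
Count: 1

1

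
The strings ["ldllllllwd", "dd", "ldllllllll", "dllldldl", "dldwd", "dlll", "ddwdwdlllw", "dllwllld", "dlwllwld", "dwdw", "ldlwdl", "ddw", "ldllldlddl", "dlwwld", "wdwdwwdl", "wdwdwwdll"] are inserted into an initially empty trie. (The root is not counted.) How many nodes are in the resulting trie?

66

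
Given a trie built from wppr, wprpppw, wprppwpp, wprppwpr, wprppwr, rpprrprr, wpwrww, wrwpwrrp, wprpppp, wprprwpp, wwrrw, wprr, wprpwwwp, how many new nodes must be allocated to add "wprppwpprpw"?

3

"wprppwpp" is already a path in the trie; the remaining "rpw" must be added.
New nodes needed: |"wprppwpprpw"| − 8 = 11 − 8 = 3.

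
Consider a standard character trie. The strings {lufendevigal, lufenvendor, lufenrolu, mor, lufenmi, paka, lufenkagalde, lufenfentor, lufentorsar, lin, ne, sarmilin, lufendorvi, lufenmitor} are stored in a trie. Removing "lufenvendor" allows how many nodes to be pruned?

6

Walk "lufenvendor" from the leaf back toward the root, removing each node that no remaining word uses.
The suffix "vendor" (6 nodes) is used only by "lufenvendor"; the node for "lufen" still has the child "d", so pruning stops there.
Nodes removed: 6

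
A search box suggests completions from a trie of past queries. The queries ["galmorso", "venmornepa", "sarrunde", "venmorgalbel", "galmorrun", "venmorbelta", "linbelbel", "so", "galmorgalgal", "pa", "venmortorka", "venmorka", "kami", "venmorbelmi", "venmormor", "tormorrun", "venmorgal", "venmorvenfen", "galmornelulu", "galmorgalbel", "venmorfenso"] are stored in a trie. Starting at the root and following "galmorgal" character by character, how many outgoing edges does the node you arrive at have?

2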